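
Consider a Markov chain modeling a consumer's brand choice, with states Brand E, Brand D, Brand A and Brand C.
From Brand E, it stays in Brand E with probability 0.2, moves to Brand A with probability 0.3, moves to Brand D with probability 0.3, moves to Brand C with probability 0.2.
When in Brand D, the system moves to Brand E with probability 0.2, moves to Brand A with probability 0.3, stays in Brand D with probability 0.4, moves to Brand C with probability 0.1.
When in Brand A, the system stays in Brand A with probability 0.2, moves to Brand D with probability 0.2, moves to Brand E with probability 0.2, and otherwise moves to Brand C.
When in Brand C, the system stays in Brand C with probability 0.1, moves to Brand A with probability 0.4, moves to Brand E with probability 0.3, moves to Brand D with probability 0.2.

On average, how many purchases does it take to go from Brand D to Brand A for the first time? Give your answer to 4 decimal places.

Let t(s) be the expected number of purchases to first reach Brand A from state s, with t(Brand A) = 0. Conditioning on the first purchase:
t(Brand E) = 1 + 0.2·t(Brand E) + 0.3·t(Brand D) + 0.2·t(Brand C)
t(Brand D) = 1 + 0.2·t(Brand E) + 0.4·t(Brand D) + 0.1·t(Brand C)
t(Brand C) = 1 + 0.3·t(Brand E) + 0.2·t(Brand D) + 0.1·t(Brand C)
Solving: t(Brand E) = 3.1715, t(Brand D) = 3.2039, t(Brand C) = 2.8803.
Expected purchases from Brand D to Brand A: 3.2039.

3.2039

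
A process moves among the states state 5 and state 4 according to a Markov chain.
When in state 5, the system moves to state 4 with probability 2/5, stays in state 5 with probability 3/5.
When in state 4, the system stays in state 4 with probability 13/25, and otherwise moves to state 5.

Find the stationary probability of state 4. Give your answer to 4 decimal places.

0.4545

Let the stationary distribution be π with π = πP and π_1 + π_2 = 1.
π_1 = 0.6·π_1 + 0.48·π_2
Solving with the normalization constraint gives π = (0.5455, 0.4545).
So the stationary probability of state 4 is 0.4545.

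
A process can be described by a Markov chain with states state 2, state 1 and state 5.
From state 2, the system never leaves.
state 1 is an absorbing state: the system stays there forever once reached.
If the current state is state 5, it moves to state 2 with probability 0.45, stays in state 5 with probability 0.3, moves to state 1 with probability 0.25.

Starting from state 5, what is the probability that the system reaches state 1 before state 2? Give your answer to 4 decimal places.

Let h(s) be the probability of absorption at state 1 starting from transient state s. Then h(state 1) = 1 and h(state 2) = 0. By first-step analysis:
h(state 5) = 0.45·0 + 0.25·1 + 0.3·h(state 5)
Solving: h(state 5) = 0.3571.
Starting from state 5, the probability is 0.3571.

0.3571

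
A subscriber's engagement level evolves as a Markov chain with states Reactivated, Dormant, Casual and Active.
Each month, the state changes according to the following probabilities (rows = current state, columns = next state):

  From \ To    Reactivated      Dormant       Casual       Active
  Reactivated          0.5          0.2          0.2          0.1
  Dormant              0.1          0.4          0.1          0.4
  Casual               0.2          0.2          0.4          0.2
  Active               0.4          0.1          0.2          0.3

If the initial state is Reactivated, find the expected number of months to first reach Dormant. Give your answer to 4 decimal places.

5.4237

Let t(s) be the expected number of months to first reach Dormant from state s, with t(Dormant) = 0. Conditioning on the first month:
t(Reactivated) = 1 + 0.5·t(Reactivated) + 0.2·t(Casual) + 0.1·t(Active)
t(Casual) = 1 + 0.2·t(Reactivated) + 0.4·t(Casual) + 0.2·t(Active)
t(Active) = 1 + 0.4·t(Reactivated) + 0.2·t(Casual) + 0.3·t(Active)
Solving: t(Reactivated) = 5.4237, t(Casual) = 5.5085, t(Active) = 6.1017.
Expected months from Reactivated to Dormant: 5.4237.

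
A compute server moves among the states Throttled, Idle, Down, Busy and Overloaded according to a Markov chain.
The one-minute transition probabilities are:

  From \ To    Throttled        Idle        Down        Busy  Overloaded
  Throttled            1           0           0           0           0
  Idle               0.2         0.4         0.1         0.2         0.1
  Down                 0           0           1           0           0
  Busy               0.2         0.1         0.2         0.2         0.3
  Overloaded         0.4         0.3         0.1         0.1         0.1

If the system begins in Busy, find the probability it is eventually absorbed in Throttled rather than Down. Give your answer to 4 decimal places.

Let h(s) be the probability of absorption at Throttled starting from transient state s. Then h(Throttled) = 1 and h(Down) = 0. By first-step analysis:
h(Idle) = 0.2·1 + 0.4·h(Idle) + 0.1·0 + 0.2·h(Busy) + 0.1·h(Overloaded)
h(Busy) = 0.2·1 + 0.1·h(Idle) + 0.2·0 + 0.2·h(Busy) + 0.3·h(Overloaded)
h(Overloaded) = 0.4·1 + 0.3·h(Idle) + 0.1·0 + 0.1·h(Busy) + 0.1·h(Overloaded)
Solving: h(Idle) = 0.6572, h(Busy) = 0.6062, h(Overloaded) = 0.7309.
Starting from Busy, the probability is 0.6062.

0.6062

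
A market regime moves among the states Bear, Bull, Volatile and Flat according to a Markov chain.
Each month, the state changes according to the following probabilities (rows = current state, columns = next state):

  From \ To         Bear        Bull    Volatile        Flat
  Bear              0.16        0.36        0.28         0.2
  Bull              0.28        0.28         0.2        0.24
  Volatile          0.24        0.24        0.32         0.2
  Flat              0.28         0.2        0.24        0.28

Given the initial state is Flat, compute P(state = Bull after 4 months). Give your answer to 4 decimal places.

Propagate the distribution vector 4 months from Flat.
After 0 months: (0.0000, 0.0000, 0.0000, 1.0000)
After 1 month: (0.2800, 0.2000, 0.2400, 0.2800)
After 2 months: (0.2368, 0.2704, 0.2624, 0.2304)
After 3 months: (0.2411, 0.2700, 0.2596, 0.2292)
After 4 months: (0.2407, 0.2706, 0.2596, 0.2291)
P(in Bull after 4 months) = 0.2706

0.2706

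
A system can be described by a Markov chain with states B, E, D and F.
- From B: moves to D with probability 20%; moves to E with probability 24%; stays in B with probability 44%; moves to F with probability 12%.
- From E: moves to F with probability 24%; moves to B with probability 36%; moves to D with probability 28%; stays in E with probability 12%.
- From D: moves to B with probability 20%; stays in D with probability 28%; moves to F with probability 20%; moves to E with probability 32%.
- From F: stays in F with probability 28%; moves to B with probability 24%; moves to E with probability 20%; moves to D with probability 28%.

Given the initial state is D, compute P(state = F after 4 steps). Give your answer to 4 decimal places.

Propagate the distribution vector 4 steps from D.
After 0 steps: (0.0000, 0.0000, 1.0000, 0.0000)
After 1 step: (0.2000, 0.3200, 0.2800, 0.2000)
After 2 steps: (0.3072, 0.2160, 0.2640, 0.2128)
After 3 steps: (0.3168, 0.2267, 0.2554, 0.2011)
After 4 steps: (0.3203, 0.2252, 0.2547, 0.1998)
P(in F after 4 steps) = 0.1998

0.1998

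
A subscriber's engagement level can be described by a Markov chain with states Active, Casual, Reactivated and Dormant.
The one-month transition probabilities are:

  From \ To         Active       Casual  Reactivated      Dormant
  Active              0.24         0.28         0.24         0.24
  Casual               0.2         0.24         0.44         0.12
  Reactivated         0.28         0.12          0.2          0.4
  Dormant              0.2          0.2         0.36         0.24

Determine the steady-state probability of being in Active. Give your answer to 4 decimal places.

0.2333

Let the stationary distribution be π with π = πP and π_1 + π_2 + π_3 + π_4 = 1.
π_1 = 0.24·π_1 + 0.2·π_2 + 0.28·π_3 + 0.2·π_4
π_2 = 0.28·π_1 + 0.24·π_2 + 0.12·π_3 + 0.2·π_4
π_3 = 0.24·π_1 + 0.44·π_2 + 0.2·π_3 + 0.36·π_4
Solving with the normalization constraint gives π = (0.2333, 0.2028, 0.3002, 0.2637).
So the stationary probability of Active is 0.2333.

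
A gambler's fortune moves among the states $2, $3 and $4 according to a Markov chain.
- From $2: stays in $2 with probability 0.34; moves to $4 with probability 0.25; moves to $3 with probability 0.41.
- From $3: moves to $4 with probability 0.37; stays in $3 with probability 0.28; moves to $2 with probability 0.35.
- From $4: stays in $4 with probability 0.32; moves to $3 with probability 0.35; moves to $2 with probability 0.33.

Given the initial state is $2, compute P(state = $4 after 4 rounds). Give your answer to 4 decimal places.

Propagate the distribution vector 4 rounds from $2.
After 0 rounds: (1.0000, 0.0000, 0.0000)
After 1 round: (0.3400, 0.4100, 0.2500)
After 2 rounds: (0.3416, 0.3417, 0.3167)
After 3 rounds: (0.3403, 0.3466, 0.3132)
After 4 rounds: (0.3403, 0.3462, 0.3135)
P(in $4 after 4 rounds) = 0.3135

0.3135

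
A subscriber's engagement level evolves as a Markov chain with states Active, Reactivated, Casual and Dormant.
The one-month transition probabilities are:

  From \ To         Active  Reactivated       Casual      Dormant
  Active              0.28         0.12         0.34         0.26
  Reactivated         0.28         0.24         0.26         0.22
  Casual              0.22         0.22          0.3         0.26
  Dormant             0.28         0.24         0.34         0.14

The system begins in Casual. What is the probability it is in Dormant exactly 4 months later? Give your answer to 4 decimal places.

0.2249

Propagate the distribution vector 4 months from Casual.
After 0 months: (0.0000, 0.0000, 1.0000, 0.0000)
After 1 month: (0.2200, 0.2200, 0.3000, 0.2600)
After 2 months: (0.2620, 0.2076, 0.3104, 0.2200)
After 3 months: (0.2614, 0.2024, 0.3110, 0.2253)
After 4 months: (0.2613, 0.2024, 0.3114, 0.2249)
P(in Dormant after 4 months) = 0.2249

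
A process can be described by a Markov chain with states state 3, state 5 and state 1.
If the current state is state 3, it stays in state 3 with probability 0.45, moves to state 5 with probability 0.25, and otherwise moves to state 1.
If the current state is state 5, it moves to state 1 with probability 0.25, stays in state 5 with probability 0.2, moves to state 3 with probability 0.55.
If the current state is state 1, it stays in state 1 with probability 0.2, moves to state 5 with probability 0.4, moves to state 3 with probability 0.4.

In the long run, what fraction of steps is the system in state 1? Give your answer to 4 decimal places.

Let the stationary distribution be π with π = πP and π_1 + π_2 + π_3 = 1.
π_1 = 0.45·π_1 + 0.55·π_2 + 0.4·π_3
π_2 = 0.25·π_1 + 0.2·π_2 + 0.4·π_3
Solving with the normalization constraint gives π = (0.4645, 0.2753, 0.2602).
So the stationary probability of state 1 is 0.2602.

0.2602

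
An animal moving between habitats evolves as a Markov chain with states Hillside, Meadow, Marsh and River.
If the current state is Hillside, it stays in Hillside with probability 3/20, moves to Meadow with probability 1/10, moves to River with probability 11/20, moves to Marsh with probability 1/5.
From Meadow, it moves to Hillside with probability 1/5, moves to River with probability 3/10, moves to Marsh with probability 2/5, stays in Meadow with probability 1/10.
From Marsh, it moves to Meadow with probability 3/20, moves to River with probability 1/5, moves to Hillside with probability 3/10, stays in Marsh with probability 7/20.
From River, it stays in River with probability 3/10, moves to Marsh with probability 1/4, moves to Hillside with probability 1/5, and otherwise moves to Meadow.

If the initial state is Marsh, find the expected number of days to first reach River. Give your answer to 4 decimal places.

Let t(s) be the expected number of days to first reach River from state s, with t(River) = 0. Conditioning on the first day:
t(Hillside) = 1 + 0.15·t(Hillside) + 0.1·t(Meadow) + 0.2·t(Marsh)
t(Meadow) = 1 + 0.2·t(Hillside) + 0.1·t(Meadow) + 0.4·t(Marsh)
t(Marsh) = 1 + 0.3·t(Hillside) + 0.15·t(Meadow) + 0.35·t(Marsh)
Solving: t(Hillside) = 2.3253, t(Meadow) = 3.1073, t(Marsh) = 3.3287.
Expected days from Marsh to River: 3.3287.

3.3287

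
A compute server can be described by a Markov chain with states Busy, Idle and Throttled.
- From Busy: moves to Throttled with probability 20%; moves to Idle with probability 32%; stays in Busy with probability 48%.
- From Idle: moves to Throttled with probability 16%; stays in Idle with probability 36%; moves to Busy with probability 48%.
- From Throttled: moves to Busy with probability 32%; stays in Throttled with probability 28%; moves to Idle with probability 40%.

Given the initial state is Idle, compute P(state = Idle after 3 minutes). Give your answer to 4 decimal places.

Propagate the distribution vector 3 minutes from Idle.
After 0 minutes: (0.0000, 1.0000, 0.0000)
After 1 minute: (0.4800, 0.3600, 0.1600)
After 2 minutes: (0.4544, 0.3472, 0.1984)
After 3 minutes: (0.4483, 0.3498, 0.2020)
P(in Idle after 3 minutes) = 0.3498

0.3498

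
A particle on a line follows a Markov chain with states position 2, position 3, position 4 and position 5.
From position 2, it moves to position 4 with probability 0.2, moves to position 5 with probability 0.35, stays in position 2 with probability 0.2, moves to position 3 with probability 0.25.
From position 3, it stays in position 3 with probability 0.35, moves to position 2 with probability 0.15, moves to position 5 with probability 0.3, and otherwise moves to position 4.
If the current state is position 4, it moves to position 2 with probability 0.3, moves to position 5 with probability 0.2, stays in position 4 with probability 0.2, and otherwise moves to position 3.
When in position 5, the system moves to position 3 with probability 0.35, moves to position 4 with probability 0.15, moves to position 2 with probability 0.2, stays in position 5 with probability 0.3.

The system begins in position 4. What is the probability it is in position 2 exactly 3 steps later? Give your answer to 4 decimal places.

Propagate the distribution vector 3 steps from position 4.
After 0 steps: (0.0000, 0.0000, 1.0000, 0.0000)
After 1 step: (0.3000, 0.3000, 0.2000, 0.2000)
After 2 steps: (0.2050, 0.3100, 0.1900, 0.2950)
After 3 steps: (0.2035, 0.3200, 0.1853, 0.2913)
P(in position 2 after 3 steps) = 0.2035

0.2035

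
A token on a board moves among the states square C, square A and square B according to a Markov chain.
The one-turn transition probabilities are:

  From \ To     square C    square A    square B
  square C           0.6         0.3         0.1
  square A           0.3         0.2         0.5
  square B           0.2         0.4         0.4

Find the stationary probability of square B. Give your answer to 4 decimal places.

0.3151

Let the stationary distribution be π with π = πP and π_1 + π_2 + π_3 = 1.
π_1 = 0.6·π_1 + 0.3·π_2 + 0.2·π_3
π_2 = 0.3·π_1 + 0.2·π_2 + 0.4·π_3
Solving with the normalization constraint gives π = (0.3836, 0.3014, 0.3151).
So the stationary probability of square B is 0.3151.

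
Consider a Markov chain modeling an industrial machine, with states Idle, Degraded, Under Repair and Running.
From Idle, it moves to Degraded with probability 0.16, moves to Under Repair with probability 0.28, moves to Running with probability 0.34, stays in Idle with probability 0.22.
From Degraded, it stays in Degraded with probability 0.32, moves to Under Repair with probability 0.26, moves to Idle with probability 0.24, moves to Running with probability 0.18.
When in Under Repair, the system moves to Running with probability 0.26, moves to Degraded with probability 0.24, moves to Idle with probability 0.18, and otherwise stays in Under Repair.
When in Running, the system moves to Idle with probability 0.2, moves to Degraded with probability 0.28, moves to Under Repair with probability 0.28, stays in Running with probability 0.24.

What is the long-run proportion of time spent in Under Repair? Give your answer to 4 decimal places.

Let the stationary distribution be π with π = πP and π_1 + π_2 + π_3 + π_4 = 1.
π_1 = 0.22·π_1 + 0.24·π_2 + 0.18·π_3 + 0.2·π_4
π_2 = 0.16·π_1 + 0.32·π_2 + 0.24·π_3 + 0.28·π_4
π_3 = 0.28·π_1 + 0.26·π_2 + 0.32·π_3 + 0.28·π_4
Solving with the normalization constraint gives π = (0.2086, 0.2537, 0.2864, 0.2514).
So the stationary probability of Under Repair is 0.2864.

0.2864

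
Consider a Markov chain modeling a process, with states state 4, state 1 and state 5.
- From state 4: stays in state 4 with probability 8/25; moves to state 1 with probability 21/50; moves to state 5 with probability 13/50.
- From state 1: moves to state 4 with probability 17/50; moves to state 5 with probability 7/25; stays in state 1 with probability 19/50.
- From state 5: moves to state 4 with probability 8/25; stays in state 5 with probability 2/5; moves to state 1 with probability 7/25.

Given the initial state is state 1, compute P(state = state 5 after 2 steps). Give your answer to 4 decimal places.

0.3068

Sum over the intermediate state after 1 step:
P = P(state 1→state 4)·P(state 4→state 5) + P(state 1→state 1)·P(state 1→state 5) + P(state 1→state 5)·P(state 5→state 5)
  = 0.34×0.26 + 0.38×0.28 + 0.28×0.4
  = 0.0884 + 0.1064 + 0.1120 = 0.3068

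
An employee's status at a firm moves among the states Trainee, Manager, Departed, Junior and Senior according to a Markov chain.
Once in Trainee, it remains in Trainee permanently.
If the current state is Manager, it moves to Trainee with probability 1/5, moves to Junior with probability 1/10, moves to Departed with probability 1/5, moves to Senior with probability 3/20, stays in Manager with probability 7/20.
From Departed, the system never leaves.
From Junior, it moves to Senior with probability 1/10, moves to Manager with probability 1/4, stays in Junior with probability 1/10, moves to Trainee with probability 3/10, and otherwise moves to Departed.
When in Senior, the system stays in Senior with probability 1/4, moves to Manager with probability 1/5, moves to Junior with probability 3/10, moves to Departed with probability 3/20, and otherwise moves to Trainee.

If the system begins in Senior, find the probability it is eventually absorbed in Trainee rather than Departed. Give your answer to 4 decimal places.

0.4761

Let h(s) be the probability of absorption at Trainee starting from transient state s. Then h(Trainee) = 1 and h(Departed) = 0. By first-step analysis:
h(Manager) = 0.2·1 + 0.35·h(Manager) + 0.2·0 + 0.1·h(Junior) + 0.15·h(Senior)
h(Junior) = 0.3·1 + 0.25·h(Manager) + 0.25·0 + 0.1·h(Junior) + 0.1·h(Senior)
h(Senior) = 0.1·1 + 0.2·h(Manager) + 0.15·0 + 0.3·h(Junior) + 0.25·h(Senior)
Solving: h(Manager) = 0.4983, h(Junior) = 0.5246, h(Senior) = 0.4761.
Starting from Senior, the probability is 0.4761.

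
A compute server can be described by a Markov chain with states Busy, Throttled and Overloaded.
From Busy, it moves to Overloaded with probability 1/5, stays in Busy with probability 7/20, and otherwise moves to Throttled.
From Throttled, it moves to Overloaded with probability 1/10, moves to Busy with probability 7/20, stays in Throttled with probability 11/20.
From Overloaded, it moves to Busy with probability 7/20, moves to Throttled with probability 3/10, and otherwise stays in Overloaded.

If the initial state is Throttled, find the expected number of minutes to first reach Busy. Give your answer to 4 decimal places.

Let t(s) be the expected number of minutes to first reach Busy from state s, with t(Busy) = 0. Conditioning on the first minute:
t(Throttled) = 1 + 0.55·t(Throttled) + 0.1·t(Overloaded)
t(Overloaded) = 1 + 0.3·t(Throttled) + 0.35·t(Overloaded)
Solving: t(Throttled) = 2.8571, t(Overloaded) = 2.8571.
Expected minutes from Throttled to Busy: 2.8571.

2.8571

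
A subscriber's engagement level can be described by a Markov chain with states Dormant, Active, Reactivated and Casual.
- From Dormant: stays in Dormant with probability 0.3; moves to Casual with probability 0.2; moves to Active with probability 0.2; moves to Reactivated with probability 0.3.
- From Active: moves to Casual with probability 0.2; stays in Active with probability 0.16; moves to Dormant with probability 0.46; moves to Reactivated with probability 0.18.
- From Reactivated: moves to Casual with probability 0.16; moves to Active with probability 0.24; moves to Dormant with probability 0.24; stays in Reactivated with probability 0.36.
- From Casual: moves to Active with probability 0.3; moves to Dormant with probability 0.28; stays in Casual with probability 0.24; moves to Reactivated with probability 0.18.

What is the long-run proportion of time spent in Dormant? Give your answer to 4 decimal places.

0.3156

Let the stationary distribution be π with π = πP and π_1 + π_2 + π_3 + π_4 = 1.
π_1 = 0.3·π_1 + 0.46·π_2 + 0.24·π_3 + 0.28·π_4
π_2 = 0.2·π_1 + 0.16·π_2 + 0.24·π_3 + 0.3·π_4
π_3 = 0.3·π_1 + 0.18·π_2 + 0.36·π_3 + 0.18·π_4
Solving with the normalization constraint gives π = (0.3156, 0.2215, 0.2657, 0.1973).
So the stationary probability of Dormant is 0.3156.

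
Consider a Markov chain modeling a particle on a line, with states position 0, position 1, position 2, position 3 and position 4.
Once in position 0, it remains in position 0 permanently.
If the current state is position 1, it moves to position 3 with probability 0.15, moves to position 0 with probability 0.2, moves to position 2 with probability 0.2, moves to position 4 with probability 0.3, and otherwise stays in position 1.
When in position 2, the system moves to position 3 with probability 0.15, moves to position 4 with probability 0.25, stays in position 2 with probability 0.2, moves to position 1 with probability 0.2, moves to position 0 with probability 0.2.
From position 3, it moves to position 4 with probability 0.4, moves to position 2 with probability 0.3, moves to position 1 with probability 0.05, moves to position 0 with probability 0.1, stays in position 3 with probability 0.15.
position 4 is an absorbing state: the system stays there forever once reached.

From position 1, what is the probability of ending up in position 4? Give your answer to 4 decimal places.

Let h(s) be the probability of absorption at position 4 starting from transient state s. Then h(position 4) = 1 and h(position 0) = 0. By first-step analysis:
h(position 1) = 0.2·0 + 0.15·h(position 1) + 0.2·h(position 2) + 0.15·h(position 3) + 0.3·1
h(position 2) = 0.2·0 + 0.2·h(position 1) + 0.2·h(position 2) + 0.15·h(position 3) + 0.25·1
h(position 3) = 0.1·0 + 0.05·h(position 1) + 0.3·h(position 2) + 0.15·h(position 3) + 0.4·1
Solving: h(position 1) = 0.6219, h(position 2) = 0.6030, h(position 3) = 0.7200.
Starting from position 1, the probability is 0.6219.

0.6219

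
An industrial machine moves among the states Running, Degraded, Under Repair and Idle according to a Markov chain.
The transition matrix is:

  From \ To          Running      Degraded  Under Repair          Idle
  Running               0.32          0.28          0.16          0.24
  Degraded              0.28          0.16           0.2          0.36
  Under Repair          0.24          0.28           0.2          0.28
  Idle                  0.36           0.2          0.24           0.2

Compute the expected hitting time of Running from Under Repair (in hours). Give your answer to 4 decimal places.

3.5415

Let t(s) be the expected number of hours to first reach Running from state s, with t(Running) = 0. Conditioning on the first hour:
t(Degraded) = 1 + 0.16·t(Degraded) + 0.2·t(Under Repair) + 0.36·t(Idle)
t(Under Repair) = 1 + 0.28·t(Degraded) + 0.2·t(Under Repair) + 0.28·t(Idle)
t(Idle) = 1 + 0.2·t(Degraded) + 0.24·t(Under Repair) + 0.2·t(Idle)
Solving: t(Degraded) = 3.3877, t(Under Repair) = 3.5415, t(Idle) = 3.1594.
Expected hours from Under Repair to Running: 3.5415.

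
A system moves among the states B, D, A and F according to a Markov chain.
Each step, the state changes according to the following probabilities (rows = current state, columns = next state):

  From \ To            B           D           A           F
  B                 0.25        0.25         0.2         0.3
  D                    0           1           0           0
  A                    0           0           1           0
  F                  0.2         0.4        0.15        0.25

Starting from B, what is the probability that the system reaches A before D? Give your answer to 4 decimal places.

Let h(s) be the probability of absorption at A starting from transient state s. Then h(A) = 1 and h(D) = 0. By first-step analysis:
h(B) = 0.25·h(B) + 0.25·0 + 0.2·1 + 0.3·h(F)
h(F) = 0.2·h(B) + 0.4·0 + 0.15·1 + 0.25·h(F)
Solving: h(B) = 0.3881, h(F) = 0.3035.
Starting from B, the probability is 0.3881.

0.3881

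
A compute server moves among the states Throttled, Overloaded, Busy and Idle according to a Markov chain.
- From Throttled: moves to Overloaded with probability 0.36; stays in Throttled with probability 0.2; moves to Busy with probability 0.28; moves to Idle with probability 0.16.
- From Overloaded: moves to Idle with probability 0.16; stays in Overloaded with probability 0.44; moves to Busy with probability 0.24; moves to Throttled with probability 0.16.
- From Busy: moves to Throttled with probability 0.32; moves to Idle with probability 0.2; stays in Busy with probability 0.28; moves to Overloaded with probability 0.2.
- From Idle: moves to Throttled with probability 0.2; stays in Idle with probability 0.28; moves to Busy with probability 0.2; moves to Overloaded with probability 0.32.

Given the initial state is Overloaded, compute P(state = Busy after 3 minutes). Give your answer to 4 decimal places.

Propagate the distribution vector 3 minutes from Overloaded.
After 0 minutes: (0.0000, 1.0000, 0.0000, 0.0000)
After 1 minute: (0.1600, 0.4400, 0.2400, 0.1600)
After 2 minutes: (0.2112, 0.3504, 0.2496, 0.1888)
After 3 minutes: (0.2159, 0.3405, 0.2509, 0.1926)
P(in Busy after 3 minutes) = 0.2509

0.2509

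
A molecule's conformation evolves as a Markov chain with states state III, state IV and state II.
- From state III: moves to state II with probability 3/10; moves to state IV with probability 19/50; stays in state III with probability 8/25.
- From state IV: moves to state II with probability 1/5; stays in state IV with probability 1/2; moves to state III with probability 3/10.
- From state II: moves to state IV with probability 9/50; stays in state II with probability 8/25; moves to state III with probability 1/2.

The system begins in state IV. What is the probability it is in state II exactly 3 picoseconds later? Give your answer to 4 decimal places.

Propagate the distribution vector 3 picoseconds from state IV.
After 0 picoseconds: (0.0000, 1.0000, 0.0000)
After 1 picosecond: (0.3000, 0.5000, 0.2000)
After 2 picoseconds: (0.3460, 0.4000, 0.2540)
After 3 picoseconds: (0.3577, 0.3772, 0.2651)
P(in state II after 3 picoseconds) = 0.2651

0.2651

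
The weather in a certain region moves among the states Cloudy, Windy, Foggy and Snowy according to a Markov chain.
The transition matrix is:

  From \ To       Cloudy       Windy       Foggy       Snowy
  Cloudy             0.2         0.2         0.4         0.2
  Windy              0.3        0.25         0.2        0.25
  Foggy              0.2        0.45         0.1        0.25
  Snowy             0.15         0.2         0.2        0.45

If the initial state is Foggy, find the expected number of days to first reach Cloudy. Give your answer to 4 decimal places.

4.6433

Let t(s) be the expected number of days to first reach Cloudy from state s, with t(Cloudy) = 0. Conditioning on the first day:
t(Windy) = 1 + 0.25·t(Windy) + 0.2·t(Foggy) + 0.25·t(Snowy)
t(Foggy) = 1 + 0.45·t(Windy) + 0.1·t(Foggy) + 0.25·t(Snowy)
t(Snowy) = 1 + 0.2·t(Windy) + 0.2·t(Foggy) + 0.45·t(Snowy)
Solving: t(Windy) = 4.2563, t(Foggy) = 4.6433, t(Snowy) = 5.0544.
Expected days from Foggy to Cloudy: 4.6433.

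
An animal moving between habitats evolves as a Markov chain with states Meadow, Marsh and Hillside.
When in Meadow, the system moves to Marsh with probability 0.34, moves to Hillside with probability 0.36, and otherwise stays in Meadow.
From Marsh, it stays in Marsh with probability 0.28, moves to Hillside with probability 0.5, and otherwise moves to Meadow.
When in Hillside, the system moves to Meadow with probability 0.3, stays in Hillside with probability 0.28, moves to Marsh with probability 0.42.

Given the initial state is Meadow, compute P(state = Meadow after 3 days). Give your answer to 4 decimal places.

Propagate the distribution vector 3 days from Meadow.
After 0 days: (1.0000, 0.0000, 0.0000)
After 1 day: (0.3000, 0.3400, 0.3600)
After 2 days: (0.2728, 0.3484, 0.3788)
After 3 days: (0.2721, 0.3494, 0.3785)
P(in Meadow after 3 days) = 0.2721

0.2721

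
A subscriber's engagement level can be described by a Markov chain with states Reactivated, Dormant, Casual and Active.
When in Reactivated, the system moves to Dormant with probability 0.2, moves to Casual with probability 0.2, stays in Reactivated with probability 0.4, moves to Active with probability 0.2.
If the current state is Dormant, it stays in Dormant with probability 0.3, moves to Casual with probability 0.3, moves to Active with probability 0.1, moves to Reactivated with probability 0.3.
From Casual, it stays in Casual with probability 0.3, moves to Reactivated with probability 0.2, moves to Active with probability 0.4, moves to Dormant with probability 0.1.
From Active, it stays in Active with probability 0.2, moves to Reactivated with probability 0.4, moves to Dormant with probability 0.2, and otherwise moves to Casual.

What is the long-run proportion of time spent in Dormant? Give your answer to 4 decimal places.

Let the stationary distribution be π with π = πP and π_1 + π_2 + π_3 + π_4 = 1.
π_1 = 0.4·π_1 + 0.3·π_2 + 0.2·π_3 + 0.4·π_4
π_2 = 0.2·π_1 + 0.3·π_2 + 0.1·π_3 + 0.2·π_4
π_3 = 0.2·π_1 + 0.3·π_2 + 0.3·π_3 + 0.2·π_4
Solving with the normalization constraint gives π = (0.3317, 0.1951, 0.2439, 0.2293).
So the stationary probability of Dormant is 0.1951.

0.1951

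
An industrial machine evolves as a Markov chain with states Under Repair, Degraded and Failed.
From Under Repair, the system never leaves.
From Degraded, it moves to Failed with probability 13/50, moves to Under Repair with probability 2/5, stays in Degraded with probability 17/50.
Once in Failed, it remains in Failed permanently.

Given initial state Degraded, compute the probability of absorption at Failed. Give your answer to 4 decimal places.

Let h(s) be the probability of absorption at Failed starting from transient state s. Then h(Failed) = 1 and h(Under Repair) = 0. By first-step analysis:
h(Degraded) = 0.4·0 + 0.34·h(Degraded) + 0.26·1
Solving: h(Degraded) = 0.3939.
Starting from Degraded, the probability is 0.3939.

0.3939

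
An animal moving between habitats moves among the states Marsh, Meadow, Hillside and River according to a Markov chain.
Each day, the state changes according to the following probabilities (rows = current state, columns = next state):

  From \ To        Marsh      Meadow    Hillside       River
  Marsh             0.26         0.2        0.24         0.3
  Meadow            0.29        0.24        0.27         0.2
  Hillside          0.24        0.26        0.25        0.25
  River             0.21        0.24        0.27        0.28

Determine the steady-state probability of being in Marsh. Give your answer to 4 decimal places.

0.2490

Let the stationary distribution be π with π = πP and π_1 + π_2 + π_3 + π_4 = 1.
π_1 = 0.26·π_1 + 0.29·π_2 + 0.24·π_3 + 0.21·π_4
π_2 = 0.2·π_1 + 0.24·π_2 + 0.26·π_3 + 0.24·π_4
π_3 = 0.24·π_1 + 0.27·π_2 + 0.25·π_3 + 0.27·π_4
Solving with the normalization constraint gives π = (0.2490, 0.2352, 0.2574, 0.2584).
So the stationary probability of Marsh is 0.2490.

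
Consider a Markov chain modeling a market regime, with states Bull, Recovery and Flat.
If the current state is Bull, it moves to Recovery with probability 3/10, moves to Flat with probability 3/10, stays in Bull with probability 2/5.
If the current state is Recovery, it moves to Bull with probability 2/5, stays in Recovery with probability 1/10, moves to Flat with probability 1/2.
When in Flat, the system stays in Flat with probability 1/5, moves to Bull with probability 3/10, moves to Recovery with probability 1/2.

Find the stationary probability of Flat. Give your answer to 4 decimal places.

0.3281

Let the stationary distribution be π with π = πP and π_1 + π_2 + π_3 = 1.
π_1 = 0.4·π_1 + 0.4·π_2 + 0.3·π_3
π_2 = 0.3·π_1 + 0.1·π_2 + 0.5·π_3
Solving with the normalization constraint gives π = (0.3672, 0.3047, 0.3281).
So the stationary probability of Flat is 0.3281.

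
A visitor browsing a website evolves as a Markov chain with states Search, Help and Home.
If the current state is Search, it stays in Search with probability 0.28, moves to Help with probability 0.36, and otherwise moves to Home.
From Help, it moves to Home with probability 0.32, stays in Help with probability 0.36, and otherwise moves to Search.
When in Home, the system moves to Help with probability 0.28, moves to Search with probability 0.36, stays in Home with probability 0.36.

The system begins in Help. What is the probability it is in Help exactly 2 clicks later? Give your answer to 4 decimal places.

Sum over the intermediate state after 1 click:
P = P(Help→Search)·P(Search→Help) + P(Help→Help)·P(Help→Help) + P(Help→Home)·P(Home→Help)
  = 0.32×0.36 + 0.36×0.36 + 0.32×0.28
  = 0.1152 + 0.1296 + 0.0896 = 0.3344

0.3344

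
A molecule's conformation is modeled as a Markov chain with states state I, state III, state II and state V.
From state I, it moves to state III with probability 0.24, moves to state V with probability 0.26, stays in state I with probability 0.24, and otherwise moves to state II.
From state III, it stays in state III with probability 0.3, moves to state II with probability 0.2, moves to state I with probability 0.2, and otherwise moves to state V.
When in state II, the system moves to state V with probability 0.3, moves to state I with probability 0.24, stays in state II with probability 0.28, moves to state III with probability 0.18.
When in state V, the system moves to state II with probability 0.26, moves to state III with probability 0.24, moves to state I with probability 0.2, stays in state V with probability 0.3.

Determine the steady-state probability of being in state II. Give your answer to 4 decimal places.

0.2507

Let the stationary distribution be π with π = πP and π_1 + π_2 + π_3 + π_4 = 1.
π_1 = 0.24·π_1 + 0.2·π_2 + 0.24·π_3 + 0.2·π_4
π_2 = 0.24·π_1 + 0.3·π_2 + 0.18·π_3 + 0.24·π_4
π_3 = 0.26·π_1 + 0.2·π_2 + 0.28·π_3 + 0.26·π_4
Solving with the normalization constraint gives π = (0.2188, 0.2393, 0.2507, 0.2912).
So the stationary probability of state II is 0.2507.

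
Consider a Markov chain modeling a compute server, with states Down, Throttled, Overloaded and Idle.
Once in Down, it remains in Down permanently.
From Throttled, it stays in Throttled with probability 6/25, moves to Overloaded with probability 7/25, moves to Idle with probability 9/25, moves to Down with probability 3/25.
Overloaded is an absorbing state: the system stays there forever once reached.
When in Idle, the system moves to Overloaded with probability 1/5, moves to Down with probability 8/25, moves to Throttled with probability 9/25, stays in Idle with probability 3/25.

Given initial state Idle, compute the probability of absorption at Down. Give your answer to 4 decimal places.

Let h(s) be the probability of absorption at Down starting from transient state s. Then h(Down) = 1 and h(Overloaded) = 0. By first-step analysis:
h(Throttled) = 0.12·1 + 0.24·h(Throttled) + 0.28·0 + 0.36·h(Idle)
h(Idle) = 0.32·1 + 0.36·h(Throttled) + 0.2·0 + 0.12·h(Idle)
Solving: h(Throttled) = 0.4095, h(Idle) = 0.5312.
Starting from Idle, the probability is 0.5312.

0.5312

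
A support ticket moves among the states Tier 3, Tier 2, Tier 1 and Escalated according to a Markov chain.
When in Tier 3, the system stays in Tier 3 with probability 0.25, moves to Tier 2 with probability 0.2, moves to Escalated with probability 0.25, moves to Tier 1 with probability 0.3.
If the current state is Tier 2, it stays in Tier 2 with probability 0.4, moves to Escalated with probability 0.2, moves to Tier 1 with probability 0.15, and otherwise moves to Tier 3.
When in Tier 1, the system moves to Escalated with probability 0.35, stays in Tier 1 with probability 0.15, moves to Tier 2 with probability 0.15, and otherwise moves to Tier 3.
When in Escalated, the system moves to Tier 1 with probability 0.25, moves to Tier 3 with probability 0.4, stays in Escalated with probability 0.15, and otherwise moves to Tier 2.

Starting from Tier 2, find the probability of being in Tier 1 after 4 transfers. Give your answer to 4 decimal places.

0.2191

Propagate the distribution vector 4 transfers from Tier 2.
After 0 transfers: (0.0000, 1.0000, 0.0000, 0.0000)
After 1 transfer: (0.2500, 0.4000, 0.1500, 0.2000)
After 2 transfers: (0.2950, 0.2725, 0.2075, 0.2250)
After 3 transfers: (0.3045, 0.2441, 0.2168, 0.2346)
After 4 transfers: (0.3069, 0.2380, 0.2191, 0.2360)
P(in Tier 1 after 4 transfers) = 0.2191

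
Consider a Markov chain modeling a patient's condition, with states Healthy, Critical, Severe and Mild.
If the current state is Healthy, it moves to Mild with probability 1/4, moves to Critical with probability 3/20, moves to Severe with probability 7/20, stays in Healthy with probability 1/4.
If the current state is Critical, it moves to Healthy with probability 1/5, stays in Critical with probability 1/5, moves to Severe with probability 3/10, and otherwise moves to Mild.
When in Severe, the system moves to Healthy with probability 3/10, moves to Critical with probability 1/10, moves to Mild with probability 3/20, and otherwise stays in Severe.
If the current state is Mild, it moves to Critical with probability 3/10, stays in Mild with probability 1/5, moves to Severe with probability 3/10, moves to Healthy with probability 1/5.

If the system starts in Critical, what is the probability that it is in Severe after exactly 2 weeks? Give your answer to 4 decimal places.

0.3550

Propagate the distribution vector 2 weeks from Critical.
After 0 weeks: (0.0000, 1.0000, 0.0000, 0.0000)
After 1 week: (0.2000, 0.2000, 0.3000, 0.3000)
After 2 weeks: (0.2400, 0.1900, 0.3550, 0.2150)
P(in Severe after 2 weeks) = 0.3550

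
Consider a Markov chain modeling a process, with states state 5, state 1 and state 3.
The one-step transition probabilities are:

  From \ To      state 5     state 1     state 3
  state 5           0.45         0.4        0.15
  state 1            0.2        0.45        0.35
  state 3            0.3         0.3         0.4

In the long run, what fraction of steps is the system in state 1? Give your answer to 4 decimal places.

Let the stationary distribution be π with π = πP and π_1 + π_2 + π_3 = 1.
π_1 = 0.45·π_1 + 0.2·π_2 + 0.3·π_3
π_2 = 0.4·π_1 + 0.45·π_2 + 0.3·π_3
Solving with the normalization constraint gives π = (0.3072, 0.3891, 0.3038).
So the stationary probability of state 1 is 0.3891.

0.3891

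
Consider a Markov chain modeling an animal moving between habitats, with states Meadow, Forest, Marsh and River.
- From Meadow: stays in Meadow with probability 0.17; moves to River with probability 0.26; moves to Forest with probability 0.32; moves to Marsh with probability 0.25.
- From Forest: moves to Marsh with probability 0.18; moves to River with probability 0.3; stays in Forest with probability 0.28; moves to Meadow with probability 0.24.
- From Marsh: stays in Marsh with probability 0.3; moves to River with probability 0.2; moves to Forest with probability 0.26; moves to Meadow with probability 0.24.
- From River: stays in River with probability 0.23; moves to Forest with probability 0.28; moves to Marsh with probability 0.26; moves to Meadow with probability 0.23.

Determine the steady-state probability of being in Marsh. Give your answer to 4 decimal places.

0.2449

Let the stationary distribution be π with π = πP and π_1 + π_2 + π_3 + π_4 = 1.
π_1 = 0.17·π_1 + 0.24·π_2 + 0.24·π_3 + 0.23·π_4
π_2 = 0.32·π_1 + 0.28·π_2 + 0.26·π_3 + 0.28·π_4
π_3 = 0.25·π_1 + 0.18·π_2 + 0.3·π_3 + 0.26·π_4
Solving with the normalization constraint gives π = (0.2220, 0.2840, 0.2449, 0.2492).
So the stationary probability of Marsh is 0.2449.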